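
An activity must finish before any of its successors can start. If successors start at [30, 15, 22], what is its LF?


LF = min of all successor start times
Successors start at: [30, 15, 22]
LF = min(30, 15, 22)
= 15


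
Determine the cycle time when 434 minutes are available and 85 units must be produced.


Cycle time = available time / demand
= 434 / 85
= 5.11 min/unit


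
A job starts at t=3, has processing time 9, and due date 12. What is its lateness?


Completion = 3 + 9 = 12
Lateness = C - d = 12 - 12
= 0


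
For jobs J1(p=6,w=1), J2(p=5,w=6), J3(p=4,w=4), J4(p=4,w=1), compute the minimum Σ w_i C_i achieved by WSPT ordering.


WSPT order (by p/w): J2 → J3 → J4 → J1
  J2: C=5, w·C=6×5=30
  J3: C=9, w·C=4×9=36
  J4: C=13, w·C=1×13=13
  J1: C=19, w·C=1×19=19
Σ w·C = 98
= 98


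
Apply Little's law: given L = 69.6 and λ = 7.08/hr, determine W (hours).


Little's law: L = λW → W = L / λ
= 69.6 / 7.08
= 9.83 hours


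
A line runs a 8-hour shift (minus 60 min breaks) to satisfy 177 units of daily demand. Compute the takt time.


Available = 8×60 - 60 = 420 min
Takt time = 420 / 177
= 2.37 min/unit


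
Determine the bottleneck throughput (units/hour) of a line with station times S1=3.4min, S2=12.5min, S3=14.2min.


Bottleneck = longest station time
Station times: [3.4, 12.5, 14.2]
Max = 14.2 min
Rate = 60 / 14.2
= 4.23 units/hour (bottleneck: 14.2min)


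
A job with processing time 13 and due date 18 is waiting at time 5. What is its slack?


Slack = due - current_time - processing
= 18 - 5 - 13
= 0


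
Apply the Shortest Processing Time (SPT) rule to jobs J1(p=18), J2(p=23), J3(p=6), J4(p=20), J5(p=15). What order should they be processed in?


SPT: sort by shortest processing time
  J3: p=6
  J5: p=15
  J1: p=18
  J4: p=20
  J2: p=23
Order: J3 → J5 → J1 → J4 → J2


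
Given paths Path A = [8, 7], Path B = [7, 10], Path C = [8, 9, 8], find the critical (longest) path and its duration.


Path A: 8 + 7 = 15
Path B: 7 + 10 = 17
Path C: 8 + 9 + 8 = 25
Critical path = longest = max(15, 17, 25)
= 25 (Path C)


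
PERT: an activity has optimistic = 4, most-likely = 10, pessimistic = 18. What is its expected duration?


te = (o + 4m + p) / 6
= (4 + 4×10 + 18) / 6
= (4 + 40 + 18) / 6
= 62 / 6
= 10.33


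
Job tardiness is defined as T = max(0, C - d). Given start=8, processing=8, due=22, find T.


Completion = start + processing = 8 + 8 = 16
Tardiness = max(0, C - d) = max(0, 16 - 22)
= max(0, -6)
= 0


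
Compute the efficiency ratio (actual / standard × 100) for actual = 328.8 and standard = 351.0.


Efficiency = (actual / standard) × 100
= (328.8 / 351.0) × 100
= 93.7%


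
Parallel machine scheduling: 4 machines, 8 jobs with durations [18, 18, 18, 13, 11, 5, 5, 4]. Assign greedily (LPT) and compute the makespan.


Jobs (LPT sorted): [18, 18, 18, 13, 11, 5, 5, 4]
Machines: 4
  J=18 → Machine 1 (load: 0+18=18)
  J=18 → Machine 2 (load: 0+18=18)
  J=18 → Machine 3 (load: 0+18=18)
  J=13 → Machine 4 (load: 0+13=13)
  J=11 → Machine 4 (load: 13+11=24)
  J=5 → Machine 1 (load: 18+5=23)
  J=5 → Machine 2 (load: 18+5=23)
  J=4 → Machine 3 (load: 18+4=22)
Machine loads: [23, 23, 22, 24]
Makespan = max = 24 time units


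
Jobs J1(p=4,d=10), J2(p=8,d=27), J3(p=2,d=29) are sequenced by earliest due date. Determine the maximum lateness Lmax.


EDD order: J1 → J2 → J3
Completion and lateness:
  J1: C=4, d=10, L=4-10=-6
  J2: C=12, d=27, L=12-27=-15
  J3: C=14, d=29, L=14-29=-15
Lmax = max(-6, -15, -15)
= -6


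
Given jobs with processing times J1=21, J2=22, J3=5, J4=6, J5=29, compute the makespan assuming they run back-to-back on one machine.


Sequential makespan: sum all processing times
= 21 + 22 + 5 + 6 + 29
= 83 time units


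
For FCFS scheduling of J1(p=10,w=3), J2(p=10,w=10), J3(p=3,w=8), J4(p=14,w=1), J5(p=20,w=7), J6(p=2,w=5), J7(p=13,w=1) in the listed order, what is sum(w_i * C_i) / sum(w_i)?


Completion times:
  J1: C=10, w×C=3×10=30
  J2: C=20, w×C=10×20=200
  J3: C=23, w×C=8×23=184
  J4: C=37, w×C=1×37=37
  J5: C=57, w×C=7×57=399
  J6: C=59, w×C=5×59=295
  J7: C=72, w×C=1×72=72
Sum w×C = 1217
Sum w = 35
Weighted avg = 1217/35
= 34.77


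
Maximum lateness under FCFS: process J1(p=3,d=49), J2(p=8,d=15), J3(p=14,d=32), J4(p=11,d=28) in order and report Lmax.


Lateness per job (L = C - d):
  J1: C=3, d=49, L=-46
  J2: C=11, d=15, L=-4
  J3: C=25, d=32, L=-7
  J4: C=36, d=28, L=8
Lmax = max(-46, -4, -7, 8)
= 8


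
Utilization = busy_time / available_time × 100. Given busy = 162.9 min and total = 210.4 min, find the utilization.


Utilization = busy / total × 100
= 162.9 / 210.4 × 100
= 77.4%


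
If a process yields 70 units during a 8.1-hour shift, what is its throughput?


Throughput = units / time
= 70 / 8.1
= 8.6 units/hour


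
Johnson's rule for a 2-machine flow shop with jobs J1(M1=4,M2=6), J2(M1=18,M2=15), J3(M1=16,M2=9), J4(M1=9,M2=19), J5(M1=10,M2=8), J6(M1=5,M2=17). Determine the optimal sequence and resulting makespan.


Johnson's rule:
Group 1 (M1≤M2, sort by M1): ['J1', 'J6', 'J4']
Group 2 (M1>M2, sort desc M2): ['J2', 'J3', 'J5']
Sequence: J1 → J6 → J4 → J2 → J3 → J5
Makespan calculation:
  J1: M1 done=4, M2 done=10
  J6: M1 done=9, M2 done=27
  J4: M1 done=18, M2 done=46
  J2: M1 done=36, M2 done=61
  J3: M1 done=52, M2 done=70
  J5: M1 done=62, M2 done=78
= Sequence: J1 → J6 → J4 → J2 → J3 → J5, Makespan: 78


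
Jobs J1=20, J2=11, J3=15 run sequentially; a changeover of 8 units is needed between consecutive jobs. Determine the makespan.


Makespan = Σ processing + (n-1) × setup
= (20 + 11 + 15) + (3-1)×8
= 46 + 16
= 62 time units


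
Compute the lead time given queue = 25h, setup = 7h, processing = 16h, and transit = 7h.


Lead time = queue + setup + processing + transit
= 25 + 7 + 16 + 7
= 55 hours


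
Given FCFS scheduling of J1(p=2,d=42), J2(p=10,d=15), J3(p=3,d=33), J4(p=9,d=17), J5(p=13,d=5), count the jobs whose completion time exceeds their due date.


Completion vs due date:
  J1: C=2, d=42 → on time
  J2: C=12, d=15 → on time
  J3: C=15, d=33 → on time
  J4: C=24, d=17 → TARDY
  J5: C=37, d=5 → TARDY
Tardy jobs: J4, J5
Count = 2


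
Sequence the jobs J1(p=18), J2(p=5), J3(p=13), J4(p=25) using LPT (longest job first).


LPT: sort by longest processing time first
  J4: p=25
  J1: p=18
  J3: p=13
  J2: p=5
Order: J4 → J1 → J3 → J2


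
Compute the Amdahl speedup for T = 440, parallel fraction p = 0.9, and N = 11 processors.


Amdahl's law: T_p = T × ((1-p) + p/N)
= 440 × ((1-0.9) + 0.9/11)
= 440 × (0.10 + 0.0818)
= 440 × 0.1818
= 80.00
Speedup = 440/80.00
= 5.50×


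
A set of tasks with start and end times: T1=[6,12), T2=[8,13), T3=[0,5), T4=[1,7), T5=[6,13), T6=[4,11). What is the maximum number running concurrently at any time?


Check each time point for overlaps:
  t=6: 4 tasks active (T1, T4, T5, T6)
Max concurrent = 4


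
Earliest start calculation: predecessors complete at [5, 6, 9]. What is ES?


ES = max of all predecessor completion times
Predecessors: [5, 6, 9]
ES = max(5, 6, 9)
= 9


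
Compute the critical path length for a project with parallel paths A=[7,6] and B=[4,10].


Path A: 7 + 6 = 13
Path B: 4 + 10 = 14
Critical path = longest = max(13, 14)
= 14 (Path B)


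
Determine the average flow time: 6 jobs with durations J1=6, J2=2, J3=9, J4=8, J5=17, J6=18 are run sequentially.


Completion times:
  J1: completes at 6
  J2: completes at 8
  J3: completes at 17
  J4: completes at 25
  J5: completes at 42
  J6: completes at 60
Sum = 158
Average = 158/6
= 26.33


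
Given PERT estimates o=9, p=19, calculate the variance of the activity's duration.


σ² = ((p - o) / 6)² = (p - o)² / 36
= (19 - 9)² / 36
= 10² / 36
= 100 / 36
= 2.7778


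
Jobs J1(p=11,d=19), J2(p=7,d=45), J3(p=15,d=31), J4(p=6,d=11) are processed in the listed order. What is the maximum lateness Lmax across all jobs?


Lateness per job (L = C - d):
  J1: C=11, d=19, L=-8
  J2: C=18, d=45, L=-27
  J3: C=33, d=31, L=2
  J4: C=39, d=11, L=28
Lmax = max(-8, -27, 2, 28)
= 28


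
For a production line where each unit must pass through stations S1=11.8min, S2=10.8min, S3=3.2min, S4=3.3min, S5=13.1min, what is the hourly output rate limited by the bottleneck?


Bottleneck = longest station time
Station times: [11.8, 10.8, 3.2, 3.3, 13.1]
Max = 13.1 min
Rate = 60 / 13.1
= 4.58 units/hour (bottleneck: 13.1min)


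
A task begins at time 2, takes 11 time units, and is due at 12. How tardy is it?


Completion = start + processing = 2 + 11 = 13
Tardiness = max(0, C - d) = max(0, 13 - 12)
= max(0, 1)
= 1


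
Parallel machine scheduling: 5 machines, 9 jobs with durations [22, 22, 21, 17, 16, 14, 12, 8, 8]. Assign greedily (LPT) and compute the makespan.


Jobs (LPT sorted): [22, 22, 21, 17, 16, 14, 12, 8, 8]
Machines: 5
  J=22 → Machine 1 (load: 0+22=22)
  J=22 → Machine 2 (load: 0+22=22)
  J=21 → Machine 3 (load: 0+21=21)
  J=17 → Machine 4 (load: 0+17=17)
  J=16 → Machine 5 (load: 0+16=16)
  J=14 → Machine 5 (load: 16+14=30)
  J=12 → Machine 4 (load: 17+12=29)
  J=8 → Machine 3 (load: 21+8=29)
  J=8 → Machine 1 (load: 22+8=30)
Machine loads: [30, 22, 29, 29, 30]
Makespan = max = 30 time units


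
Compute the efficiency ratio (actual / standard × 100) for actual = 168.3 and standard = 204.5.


Efficiency = (actual / standard) × 100
= (168.3 / 204.5) × 100
= 82.3%


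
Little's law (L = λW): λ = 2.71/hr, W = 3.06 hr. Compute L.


Little's law: L = λ × W
= 2.71 × 3.06
= 8.29


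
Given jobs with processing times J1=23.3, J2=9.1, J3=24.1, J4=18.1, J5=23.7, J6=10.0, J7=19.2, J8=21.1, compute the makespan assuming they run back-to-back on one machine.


Sequential makespan: sum all processing times
= 23.3 + 9.1 + 24.1 + 18.1 + 23.7 + 10.0 + 19.2 + 21.1
= 148.6 time units


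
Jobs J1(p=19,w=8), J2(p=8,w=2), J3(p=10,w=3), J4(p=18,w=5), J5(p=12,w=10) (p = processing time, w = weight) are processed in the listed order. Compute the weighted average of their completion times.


Completion times:
  J1: C=19, w×C=8×19=152
  J2: C=27, w×C=2×27=54
  J3: C=37, w×C=3×37=111
  J4: C=55, w×C=5×55=275
  J5: C=67, w×C=10×67=670
Sum w×C = 1262
Sum w = 28
Weighted avg = 1262/28
= 45.07


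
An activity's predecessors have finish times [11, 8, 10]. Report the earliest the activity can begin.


ES = max of all predecessor completion times
Predecessors: [11, 8, 10]
ES = max(11, 8, 10)
= 11


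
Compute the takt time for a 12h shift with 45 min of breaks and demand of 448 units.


Available = 12×60 - 45 = 675 min
Takt time = 675 / 448
= 1.51 min/unit


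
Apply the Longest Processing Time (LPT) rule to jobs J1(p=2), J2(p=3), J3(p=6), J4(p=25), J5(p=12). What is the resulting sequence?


LPT: sort by longest processing time first
  J4: p=25
  J5: p=12
  J3: p=6
  J2: p=3
  J1: p=2
Order: J4 → J5 → J3 → J2 → J1


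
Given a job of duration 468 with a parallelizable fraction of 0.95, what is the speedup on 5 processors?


Amdahl's law: T_p = T × ((1-p) + p/N)
= 468 × ((1-0.95) + 0.95/5)
= 468 × (0.05 + 0.1900)
= 468 × 0.2400
= 112.32
Speedup = 468/112.32
= 4.17×


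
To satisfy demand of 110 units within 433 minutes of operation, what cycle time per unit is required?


Cycle time = available time / demand
= 433 / 110
= 3.94 min/unit


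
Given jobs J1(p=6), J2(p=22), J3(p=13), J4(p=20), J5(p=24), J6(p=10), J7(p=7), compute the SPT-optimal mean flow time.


SPT order: J1 → J7 → J6 → J3 → J4 → J2 → J5
Completion times:
  J1: C=6
  J7: C=13
  J6: C=23
  J3: C=36
  J4: C=56
  J2: C=78
  J5: C=102
Sum = 314, n = 7
Mean flow = 314/7
= 44.86


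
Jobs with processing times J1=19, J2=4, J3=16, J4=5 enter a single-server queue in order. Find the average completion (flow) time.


Completion times:
  J1: completes at 19
  J2: completes at 23
  J3: completes at 39
  J4: completes at 44
Sum = 125
Average = 125/4
= 31.25


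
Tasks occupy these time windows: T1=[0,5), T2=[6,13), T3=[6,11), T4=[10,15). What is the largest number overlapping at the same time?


Check each time point for overlaps:
  t=10: 3 tasks active (T2, T3, T4)
Max concurrent = 3


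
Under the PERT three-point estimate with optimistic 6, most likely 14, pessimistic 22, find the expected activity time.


te = (o + 4m + p) / 6
= (6 + 4×14 + 22) / 6
= (6 + 56 + 22) / 6
= 84 / 6
= 14.00


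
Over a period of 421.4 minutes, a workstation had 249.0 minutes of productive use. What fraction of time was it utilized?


Utilization = busy / total × 100
= 249.0 / 421.4 × 100
= 59.1%


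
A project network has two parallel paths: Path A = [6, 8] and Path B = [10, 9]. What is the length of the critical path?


Path A: 6 + 8 = 14
Path B: 10 + 9 = 19
Critical path = longest = max(14, 19)
= 19 (Path B)


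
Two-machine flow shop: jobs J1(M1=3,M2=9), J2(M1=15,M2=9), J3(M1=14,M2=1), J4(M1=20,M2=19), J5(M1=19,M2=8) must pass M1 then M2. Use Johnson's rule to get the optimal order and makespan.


Johnson's rule:
Group 1 (M1≤M2, sort by M1): ['J1']
Group 2 (M1>M2, sort desc M2): ['J4', 'J2', 'J5', 'J3']
Sequence: J1 → J4 → J2 → J5 → J3
Makespan calculation:
  J1: M1 done=3, M2 done=12
  J4: M1 done=23, M2 done=42
  J2: M1 done=38, M2 done=51
  J5: M1 done=57, M2 done=65
  J3: M1 done=71, M2 done=72
= Sequence: J1 → J4 → J2 → J5 → J3, Makespan: 72


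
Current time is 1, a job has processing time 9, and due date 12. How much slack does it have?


Slack = due - current_time - processing
= 12 - 1 - 9
= 2


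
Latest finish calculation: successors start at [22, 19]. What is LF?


LF = min of all successor start times
Successors start at: [22, 19]
LF = min(22, 19)
= 19


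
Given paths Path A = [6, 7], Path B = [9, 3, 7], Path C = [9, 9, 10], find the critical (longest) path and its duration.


Path A: 6 + 7 = 13
Path B: 9 + 3 + 7 = 19
Path C: 9 + 9 + 10 = 28
Critical path = longest = max(13, 19, 28)
= 28 (Path C)


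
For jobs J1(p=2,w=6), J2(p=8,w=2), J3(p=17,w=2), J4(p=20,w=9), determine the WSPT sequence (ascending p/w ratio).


WSPT (Smith's rule): sort by p/w ascending
  J1: p/w = 2/6 = 0.333
  J4: p/w = 20/9 = 2.222
  J2: p/w = 8/2 = 4.000
  J3: p/w = 17/2 = 8.500
Order: J1 → J4 → J2 → J3


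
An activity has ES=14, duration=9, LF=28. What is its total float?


EF = ES + duration = 14 + 9 = 23
LS = LF - duration = 28 - 9 = 19
Total Float = LF - EF = 28 - 23
(or LS - ES = 19 - 14)
= 5


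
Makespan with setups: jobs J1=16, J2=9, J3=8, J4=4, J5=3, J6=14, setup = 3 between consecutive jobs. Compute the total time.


Makespan = Σ processing + (n-1) × setup
= (16 + 9 + 8 + 4 + 3 + 14) + (6-1)×3
= 54 + 15
= 69 time units


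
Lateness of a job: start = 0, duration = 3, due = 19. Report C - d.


Completion = 0 + 3 = 3
Lateness = C - d = 3 - 19
= -16


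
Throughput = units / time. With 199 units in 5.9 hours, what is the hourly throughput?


Throughput = units / time
= 199 / 5.9
= 33.7 units/hour


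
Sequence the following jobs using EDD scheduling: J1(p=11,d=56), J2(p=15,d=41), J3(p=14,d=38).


EDD: sort by earliest due date
  J3: d=38, p=14
  J2: d=41, p=15
  J1: d=56, p=11
Order: J3 → J2 → J1


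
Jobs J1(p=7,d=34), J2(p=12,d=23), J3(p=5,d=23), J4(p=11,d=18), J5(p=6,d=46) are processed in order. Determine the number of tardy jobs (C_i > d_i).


Completion vs due date:
  J1: C=7, d=34 → on time
  J2: C=19, d=23 → on time
  J3: C=24, d=23 → TARDY
  J4: C=35, d=18 → TARDY
  J5: C=41, d=46 → on time
Tardy jobs: J3, J4
Count = 2


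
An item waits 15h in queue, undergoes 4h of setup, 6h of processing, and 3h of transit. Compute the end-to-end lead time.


Lead time = queue + setup + processing + transit
= 15 + 4 + 6 + 3
= 28 hours


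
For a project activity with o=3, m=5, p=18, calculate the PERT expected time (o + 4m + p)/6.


te = (o + 4m + p) / 6
= (3 + 4×5 + 18) / 6
= (3 + 20 + 18) / 6
= 41 / 6
= 6.83


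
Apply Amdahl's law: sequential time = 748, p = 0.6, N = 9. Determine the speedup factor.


Amdahl's law: T_p = T × ((1-p) + p/N)
= 748 × ((1-0.6) + 0.6/9)
= 748 × (0.40 + 0.0667)
= 748 × 0.4667
= 349.07
Speedup = 748/349.07
= 2.14×


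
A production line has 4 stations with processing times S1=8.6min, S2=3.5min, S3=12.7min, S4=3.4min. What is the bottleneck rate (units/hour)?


Bottleneck = longest station time
Station times: [8.6, 3.5, 12.7, 3.4]
Max = 12.7 min
Rate = 60 / 12.7
= 4.72 units/hour (bottleneck: 12.7min)


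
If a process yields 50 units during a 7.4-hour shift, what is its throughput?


Throughput = units / time
= 50 / 7.4
= 6.8 units/hour


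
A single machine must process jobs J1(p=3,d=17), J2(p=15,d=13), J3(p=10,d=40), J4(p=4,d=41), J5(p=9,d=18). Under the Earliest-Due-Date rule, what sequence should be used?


EDD: sort by earliest due date
  J2: d=13, p=15
  J1: d=17, p=3
  J5: d=18, p=9
  J3: d=40, p=10
  J4: d=41, p=4
Order: J2 → J1 → J5 → J3 → J4


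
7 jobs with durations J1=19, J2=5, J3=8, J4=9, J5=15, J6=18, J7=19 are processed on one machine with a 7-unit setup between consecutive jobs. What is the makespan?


Makespan = Σ processing + (n-1) × setup
= (19 + 5 + 8 + 9 + 15 + 18 + 19) + (7-1)×7
= 93 + 42
= 135 time units


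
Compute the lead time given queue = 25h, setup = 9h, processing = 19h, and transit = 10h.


Lead time = queue + setup + processing + transit
= 25 + 9 + 19 + 10
= 63 hours


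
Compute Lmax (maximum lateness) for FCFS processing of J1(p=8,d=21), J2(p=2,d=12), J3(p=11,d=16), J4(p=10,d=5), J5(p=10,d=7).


Lateness per job (L = C - d):
  J1: C=8, d=21, L=-13
  J2: C=10, d=12, L=-2
  J3: C=21, d=16, L=5
  J4: C=31, d=5, L=26
  J5: C=41, d=7, L=34
Lmax = max(-13, -2, 5, 26, 34)
= 34


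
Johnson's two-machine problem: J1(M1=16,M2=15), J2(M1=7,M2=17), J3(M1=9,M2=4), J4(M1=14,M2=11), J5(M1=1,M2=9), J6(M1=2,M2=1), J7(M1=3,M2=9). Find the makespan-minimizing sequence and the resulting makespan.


Johnson's rule:
Group 1 (M1≤M2, sort by M1): ['J5', 'J7', 'J2']
Group 2 (M1>M2, sort desc M2): ['J1', 'J4', 'J3', 'J6']
Sequence: J5 → J7 → J2 → J1 → J4 → J3 → J6
Makespan calculation:
  J5: M1 done=1, M2 done=10
  J7: M1 done=4, M2 done=19
  J2: M1 done=11, M2 done=36
  J1: M1 done=27, M2 done=51
  J4: M1 done=41, M2 done=62
  J3: M1 done=50, M2 done=66
  J6: M1 done=52, M2 done=67
= Sequence: J5 → J7 → J2 → J1 → J4 → J3 → J6, Makespan: 67


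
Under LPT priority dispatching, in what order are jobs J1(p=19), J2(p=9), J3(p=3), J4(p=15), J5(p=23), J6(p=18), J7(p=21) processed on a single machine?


LPT: sort by longest processing time first
  J5: p=23
  J7: p=21
  J1: p=19
  J6: p=18
  J4: p=15
  J2: p=9
  J3: p=3
Order: J5 → J7 → J1 → J6 → J4 → J2 → J3


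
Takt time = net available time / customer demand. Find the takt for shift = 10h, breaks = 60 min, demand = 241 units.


Available = 10×60 - 60 = 540 min
Takt time = 540 / 241
= 2.24 min/unit


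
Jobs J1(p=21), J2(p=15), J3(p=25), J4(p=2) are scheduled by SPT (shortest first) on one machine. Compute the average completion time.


SPT order: J4 → J2 → J1 → J3
Completion times:
  J4: C=2
  J2: C=17
  J1: C=38
  J3: C=63
Sum = 120, n = 4
Mean flow = 120/4
= 30.00


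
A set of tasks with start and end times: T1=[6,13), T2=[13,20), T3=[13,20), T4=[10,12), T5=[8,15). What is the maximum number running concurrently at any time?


Check each time point for overlaps:
  t=10: 3 tasks active (T1, T4, T5)
Max concurrent = 3


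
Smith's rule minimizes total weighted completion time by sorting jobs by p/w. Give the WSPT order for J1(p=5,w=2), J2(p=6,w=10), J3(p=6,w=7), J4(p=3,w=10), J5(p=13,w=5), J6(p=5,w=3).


WSPT (Smith's rule): sort by p/w ascending
  J4: p/w = 3/10 = 0.300
  J2: p/w = 6/10 = 0.600
  J3: p/w = 6/7 = 0.857
  J6: p/w = 5/3 = 1.667
  J1: p/w = 5/2 = 2.500
  J5: p/w = 13/5 = 2.600
Order: J4 → J2 → J3 → J6 → J1 → J5


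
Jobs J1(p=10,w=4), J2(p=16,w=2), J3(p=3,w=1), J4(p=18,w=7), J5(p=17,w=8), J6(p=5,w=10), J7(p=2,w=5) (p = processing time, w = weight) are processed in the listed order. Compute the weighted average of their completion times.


Completion times:
  J1: C=10, w×C=4×10=40
  J2: C=26, w×C=2×26=52
  J3: C=29, w×C=1×29=29
  J4: C=47, w×C=7×47=329
  J5: C=64, w×C=8×64=512
  J6: C=69, w×C=10×69=690
  J7: C=71, w×C=5×71=355
Sum w×C = 2007
Sum w = 37
Weighted avg = 2007/37
= 54.24


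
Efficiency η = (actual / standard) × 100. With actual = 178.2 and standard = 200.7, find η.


Efficiency = (actual / standard) × 100
= (178.2 / 200.7) × 100
= 88.8%


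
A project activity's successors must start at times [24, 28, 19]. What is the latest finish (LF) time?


LF = min of all successor start times
Successors start at: [24, 28, 19]
LF = min(24, 28, 19)
= 19


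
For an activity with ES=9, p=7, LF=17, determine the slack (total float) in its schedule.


EF = ES + duration = 9 + 7 = 16
LS = LF - duration = 17 - 7 = 10
Total Float = LF - EF = 17 - 16
(or LS - ES = 10 - 9)
= 1


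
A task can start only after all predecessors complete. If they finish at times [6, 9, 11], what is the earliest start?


ES = max of all predecessor completion times
Predecessors: [6, 9, 11]
ES = max(6, 9, 11)
= 11


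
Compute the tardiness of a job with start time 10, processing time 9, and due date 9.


Completion = start + processing = 10 + 9 = 19
Tardiness = max(0, C - d) = max(0, 19 - 9)
= max(0, 10)
= 10


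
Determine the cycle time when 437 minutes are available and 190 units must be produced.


Cycle time = available time / demand
= 437 / 190
= 2.30 min/unit


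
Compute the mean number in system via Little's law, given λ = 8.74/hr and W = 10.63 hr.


Little's law: L = λ × W
= 8.74 × 10.63
= 92.91


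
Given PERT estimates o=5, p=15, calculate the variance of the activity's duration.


σ² = ((p - o) / 6)² = (p - o)² / 36
= (15 - 5)² / 36
= 10² / 36
= 100 / 36
= 2.7778


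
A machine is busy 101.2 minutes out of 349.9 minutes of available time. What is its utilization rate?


Utilization = busy / total × 100
= 101.2 / 349.9 × 100
= 28.9%


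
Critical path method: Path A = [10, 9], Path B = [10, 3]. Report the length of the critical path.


Path A: 10 + 9 = 19
Path B: 10 + 3 = 13
Critical path = longest = max(19, 13)
= 19 (Path A)


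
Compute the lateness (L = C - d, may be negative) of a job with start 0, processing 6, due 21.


Completion = 0 + 6 = 6
Lateness = C - d = 6 - 21
= -15


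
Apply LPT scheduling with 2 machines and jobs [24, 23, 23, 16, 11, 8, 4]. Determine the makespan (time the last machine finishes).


Jobs (LPT sorted): [24, 23, 23, 16, 11, 8, 4]
Machines: 2
  J=24 → Machine 1 (load: 0+24=24)
  J=23 → Machine 2 (load: 0+23=23)
  J=23 → Machine 2 (load: 23+23=46)
  J=16 → Machine 1 (load: 24+16=40)
  J=11 → Machine 1 (load: 40+11=51)
  J=8 → Machine 2 (load: 46+8=54)
  J=4 → Machine 1 (load: 51+4=55)
Machine loads: [55, 54]
Makespan = max = 55 time units


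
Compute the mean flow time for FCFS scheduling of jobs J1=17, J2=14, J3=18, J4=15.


Completion times:
  J1: completes at 17
  J2: completes at 31
  J3: completes at 49
  J4: completes at 64
Sum = 161
Average = 161/4
= 40.25


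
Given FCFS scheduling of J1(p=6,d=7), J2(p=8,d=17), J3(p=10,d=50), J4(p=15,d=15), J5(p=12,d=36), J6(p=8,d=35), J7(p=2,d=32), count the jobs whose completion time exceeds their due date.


Completion vs due date:
  J1: C=6, d=7 → on time
  J2: C=14, d=17 → on time
  J3: C=24, d=50 → on time
  J4: C=39, d=15 → TARDY
  J5: C=51, d=36 → TARDY
  J6: C=59, d=35 → TARDY
  J7: C=61, d=32 → TARDY
Tardy jobs: J4, J5, J6, J7
Count = 4


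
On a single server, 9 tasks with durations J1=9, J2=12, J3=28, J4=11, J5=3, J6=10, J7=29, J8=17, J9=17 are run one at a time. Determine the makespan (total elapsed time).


Sequential makespan: sum all processing times
= 9 + 12 + 28 + 11 + 3 + 10 + 29 + 17 + 17
= 136 time units


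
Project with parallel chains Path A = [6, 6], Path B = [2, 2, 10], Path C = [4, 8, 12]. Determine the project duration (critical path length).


Path A: 6 + 6 = 12
Path B: 2 + 2 + 10 = 14
Path C: 4 + 8 + 12 = 24
Critical path = longest = max(12, 14, 24)
= 24 (Path C)


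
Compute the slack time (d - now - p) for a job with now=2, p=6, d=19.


Slack = due - current_time - processing
= 19 - 2 - 6
= 11


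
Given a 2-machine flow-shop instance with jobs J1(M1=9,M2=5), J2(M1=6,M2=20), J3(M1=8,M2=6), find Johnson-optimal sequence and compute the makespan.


Johnson's rule:
Group 1 (M1≤M2, sort by M1): ['J2']
Group 2 (M1>M2, sort desc M2): ['J3', 'J1']
Sequence: J2 → J3 → J1
Makespan calculation:
  J2: M1 done=6, M2 done=26
  J3: M1 done=14, M2 done=32
  J1: M1 done=23, M2 done=37
= Sequence: J2 → J3 → J1, Makespan: 37


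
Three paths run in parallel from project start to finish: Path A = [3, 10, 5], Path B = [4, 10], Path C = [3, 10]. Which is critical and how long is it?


Path A: 3 + 10 + 5 = 18
Path B: 4 + 10 = 14
Path C: 3 + 10 = 13
Critical path = longest = max(18, 14, 13)
= 18 (Path A)


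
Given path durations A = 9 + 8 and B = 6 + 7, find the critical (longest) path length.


Path A: 9 + 8 = 17
Path B: 6 + 7 = 13
Critical path = longest = max(17, 13)
= 17 (Path A)


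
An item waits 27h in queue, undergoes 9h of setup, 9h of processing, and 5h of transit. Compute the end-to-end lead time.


Lead time = queue + setup + processing + transit
= 27 + 9 + 9 + 5
= 50 hours


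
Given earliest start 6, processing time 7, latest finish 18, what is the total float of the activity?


EF = ES + duration = 6 + 7 = 13
LS = LF - duration = 18 - 7 = 11
Total Float = LF - EF = 18 - 13
(or LS - ES = 11 - 6)
= 5


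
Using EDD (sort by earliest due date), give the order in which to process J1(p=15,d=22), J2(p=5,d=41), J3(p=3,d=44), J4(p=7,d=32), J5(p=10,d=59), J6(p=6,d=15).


EDD: sort by earliest due date
  J6: d=15, p=6
  J1: d=22, p=15
  J4: d=32, p=7
  J2: d=41, p=5
  J3: d=44, p=3
  J5: d=59, p=10
Order: J6 → J1 → J4 → J2 → J3 → J5


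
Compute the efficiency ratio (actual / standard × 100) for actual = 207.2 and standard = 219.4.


Efficiency = (actual / standard) × 100
= (207.2 / 219.4) × 100
= 94.4%


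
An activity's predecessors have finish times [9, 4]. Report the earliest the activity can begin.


ES = max of all predecessor completion times
Predecessors: [9, 4]
ES = max(9, 4)
= 9


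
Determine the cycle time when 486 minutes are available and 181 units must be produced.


Cycle time = available time / demand
= 486 / 181
= 2.69 min/unit


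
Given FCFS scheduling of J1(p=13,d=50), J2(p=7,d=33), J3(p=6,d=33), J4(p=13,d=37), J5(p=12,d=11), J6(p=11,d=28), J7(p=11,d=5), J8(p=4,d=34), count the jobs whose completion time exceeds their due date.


Completion vs due date:
  J1: C=13, d=50 → on time
  J2: C=20, d=33 → on time
  J3: C=26, d=33 → on time
  J4: C=39, d=37 → TARDY
  J5: C=51, d=11 → TARDY
  J6: C=62, d=28 → TARDY
  J7: C=73, d=5 → TARDY
  J8: C=77, d=34 → TARDY
Tardy jobs: J4, J5, J6, J7, J8
Count = 5


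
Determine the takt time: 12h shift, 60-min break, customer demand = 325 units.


Available = 12×60 - 60 = 660 min
Takt time = 660 / 325
= 2.03 min/unit


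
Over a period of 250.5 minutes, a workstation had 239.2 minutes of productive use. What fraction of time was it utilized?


Utilization = busy / total × 100
= 239.2 / 250.5 × 100
= 95.5%


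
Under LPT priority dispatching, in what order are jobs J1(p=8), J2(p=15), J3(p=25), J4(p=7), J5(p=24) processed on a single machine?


LPT: sort by longest processing time first
  J3: p=25
  J5: p=24
  J2: p=15
  J1: p=8
  J4: p=7
Order: J3 → J5 → J2 → J1 → J4


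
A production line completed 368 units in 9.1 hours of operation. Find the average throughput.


Throughput = units / time
= 368 / 9.1
= 40.4 units/hour


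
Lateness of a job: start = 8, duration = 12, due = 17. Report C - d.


Completion = 8 + 12 = 20
Lateness = C - d = 20 - 17
= 3


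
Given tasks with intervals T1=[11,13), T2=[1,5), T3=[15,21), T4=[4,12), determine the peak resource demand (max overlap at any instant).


Check each time point for overlaps:
  t=4: 2 tasks active (T2, T4)
Max concurrent = 2


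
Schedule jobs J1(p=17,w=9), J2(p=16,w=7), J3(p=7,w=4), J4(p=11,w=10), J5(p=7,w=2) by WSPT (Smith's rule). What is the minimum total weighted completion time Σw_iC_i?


WSPT order (by p/w): J4 → J3 → J1 → J2 → J5
  J4: C=11, w·C=10×11=110
  J3: C=18, w·C=4×18=72
  J1: C=35, w·C=9×35=315
  J2: C=51, w·C=7×51=357
  J5: C=58, w·C=2×58=116
Σ w·C = 970
= 970


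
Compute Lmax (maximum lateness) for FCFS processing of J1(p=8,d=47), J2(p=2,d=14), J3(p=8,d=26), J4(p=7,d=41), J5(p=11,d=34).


Lateness per job (L = C - d):
  J1: C=8, d=47, L=-39
  J2: C=10, d=14, L=-4
  J3: C=18, d=26, L=-8
  J4: C=25, d=41, L=-16
  J5: C=36, d=34, L=2
Lmax = max(-39, -4, -8, -16, 2)
= 2


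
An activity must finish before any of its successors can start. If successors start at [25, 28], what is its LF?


LF = min of all successor start times
Successors start at: [25, 28]
LF = min(25, 28)
= 25


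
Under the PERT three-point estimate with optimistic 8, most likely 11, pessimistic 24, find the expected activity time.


te = (o + 4m + p) / 6
= (8 + 4×11 + 24) / 6
= (8 + 44 + 24) / 6
= 76 / 6
= 12.67


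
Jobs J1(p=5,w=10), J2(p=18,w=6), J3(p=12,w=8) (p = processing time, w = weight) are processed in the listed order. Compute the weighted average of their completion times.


Completion times:
  J1: C=5, w×C=10×5=50
  J2: C=23, w×C=6×23=138
  J3: C=35, w×C=8×35=280
Sum w×C = 468
Sum w = 24
Weighted avg = 468/24
= 19.50


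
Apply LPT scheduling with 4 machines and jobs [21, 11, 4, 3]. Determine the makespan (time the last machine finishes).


Jobs (LPT sorted): [21, 11, 4, 3]
Machines: 4
  J=21 → Machine 1 (load: 0+21=21)
  J=11 → Machine 2 (load: 0+11=11)
  J=4 → Machine 3 (load: 0+4=4)
  J=3 → Machine 4 (load: 0+3=3)
Machine loads: [21, 11, 4, 3]
Makespan = max = 21 time units


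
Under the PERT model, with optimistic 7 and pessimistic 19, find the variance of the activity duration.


σ² = ((p - o) / 6)² = (p - o)² / 36
= (19 - 7)² / 36
= 12² / 36
= 144 / 36
= 4.0000


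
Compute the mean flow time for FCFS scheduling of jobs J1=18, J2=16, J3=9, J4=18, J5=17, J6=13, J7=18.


Completion times:
  J1: completes at 18
  J2: completes at 34
  J3: completes at 43
  J4: completes at 61
  J5: completes at 78
  J6: completes at 91
  J7: completes at 109
Sum = 434
Average = 434/7
= 62.00


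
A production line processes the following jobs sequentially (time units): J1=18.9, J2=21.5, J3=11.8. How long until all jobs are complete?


Sequential makespan: sum all processing times
= 18.9 + 21.5 + 11.8
= 52.2 time units


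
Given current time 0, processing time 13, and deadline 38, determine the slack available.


Slack = due - current_time - processing
= 38 - 0 - 13
= 25


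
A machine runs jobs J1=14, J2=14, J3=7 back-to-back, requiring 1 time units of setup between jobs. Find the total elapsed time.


Makespan = Σ processing + (n-1) × setup
= (14 + 14 + 7) + (3-1)×1
= 35 + 2
= 37 time units


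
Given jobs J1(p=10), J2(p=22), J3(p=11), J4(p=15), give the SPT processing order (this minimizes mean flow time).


SPT: sort by shortest processing time
  J1: p=10
  J3: p=11
  J4: p=15
  J2: p=22
Order: J1 → J3 → J4 → J2


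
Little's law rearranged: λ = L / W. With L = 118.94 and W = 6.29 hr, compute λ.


Little's law: L = λW → λ = L / W
= 118.94 / 6.29
= 18.91 per hour


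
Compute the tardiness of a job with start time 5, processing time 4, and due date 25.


Completion = start + processing = 5 + 4 = 9
Tardiness = max(0, C - d) = max(0, 9 - 25)
= max(0, -16)
= 0


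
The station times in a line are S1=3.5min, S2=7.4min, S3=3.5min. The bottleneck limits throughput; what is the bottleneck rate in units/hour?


Bottleneck = longest station time
Station times: [3.5, 7.4, 3.5]
Max = 7.4 min
Rate = 60 / 7.4
= 8.11 units/hour (bottleneck: 7.4min)


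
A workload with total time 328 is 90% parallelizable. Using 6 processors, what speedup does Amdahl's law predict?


Amdahl's law: T_p = T × ((1-p) + p/N)
= 328 × ((1-0.9) + 0.9/6)
= 328 × (0.10 + 0.1500)
= 328 × 0.2500
= 82.00
Speedup = 328/82.00
= 4.00×


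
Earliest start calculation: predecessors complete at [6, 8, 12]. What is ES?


ES = max of all predecessor completion times
Predecessors: [6, 8, 12]
ES = max(6, 8, 12)
= 12


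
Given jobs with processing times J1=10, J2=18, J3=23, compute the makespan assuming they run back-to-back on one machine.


Sequential makespan: sum all processing times
= 10 + 18 + 23
= 51 time units


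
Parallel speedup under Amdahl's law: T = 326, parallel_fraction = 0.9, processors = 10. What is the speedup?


Amdahl's law: T_p = T × ((1-p) + p/N)
= 326 × ((1-0.9) + 0.9/10)
= 326 × (0.10 + 0.0900)
= 326 × 0.1900
= 61.94
Speedup = 326/61.94
= 5.26×


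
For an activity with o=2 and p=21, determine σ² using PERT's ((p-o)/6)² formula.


σ² = ((p - o) / 6)² = (p - o)² / 36
= (21 - 2)² / 36
= 19² / 36
= 361 / 36
= 10.0278


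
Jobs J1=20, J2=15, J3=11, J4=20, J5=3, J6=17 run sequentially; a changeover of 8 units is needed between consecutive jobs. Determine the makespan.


Makespan = Σ processing + (n-1) × setup
= (20 + 15 + 11 + 20 + 3 + 17) + (6-1)×8
= 86 + 40
= 126 time units


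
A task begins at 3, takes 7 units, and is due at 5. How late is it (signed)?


Completion = 3 + 7 = 10
Lateness = C - d = 10 - 5
= 5


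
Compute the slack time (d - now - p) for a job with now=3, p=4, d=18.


Slack = due - current_time - processing
= 18 - 3 - 4
= 11


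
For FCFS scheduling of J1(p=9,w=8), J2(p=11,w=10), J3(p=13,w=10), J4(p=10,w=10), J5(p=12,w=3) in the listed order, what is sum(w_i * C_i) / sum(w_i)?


Completion times:
  J1: C=9, w×C=8×9=72
  J2: C=20, w×C=10×20=200
  J3: C=33, w×C=10×33=330
  J4: C=43, w×C=10×43=430
  J5: C=55, w×C=3×55=165
Sum w×C = 1197
Sum w = 41
Weighted avg = 1197/41
= 29.20


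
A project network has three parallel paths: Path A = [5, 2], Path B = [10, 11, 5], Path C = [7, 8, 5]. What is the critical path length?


Path A: 5 + 2 = 7
Path B: 10 + 11 + 5 = 26
Path C: 7 + 8 + 5 = 20
Critical path = longest = max(7, 26, 20)
= 26 (Path B)


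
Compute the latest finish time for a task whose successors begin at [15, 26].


LF = min of all successor start times
Successors start at: [15, 26]
LF = min(15, 26)
= 15


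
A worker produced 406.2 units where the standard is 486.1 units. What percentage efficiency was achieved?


Efficiency = (actual / standard) × 100
= (406.2 / 486.1) × 100
= 83.6%


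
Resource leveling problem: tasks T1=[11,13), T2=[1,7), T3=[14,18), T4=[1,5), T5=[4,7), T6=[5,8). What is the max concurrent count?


Check each time point for overlaps:
  t=4: 3 tasks active (T2, T4, T5)
Max concurrent = 3


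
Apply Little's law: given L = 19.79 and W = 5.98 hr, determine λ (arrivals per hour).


Little's law: L = λW → λ = L / W
= 19.79 / 5.98
= 3.31 per hour


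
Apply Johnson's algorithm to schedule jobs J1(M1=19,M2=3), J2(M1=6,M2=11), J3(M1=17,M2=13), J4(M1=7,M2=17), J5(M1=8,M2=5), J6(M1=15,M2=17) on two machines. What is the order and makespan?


Johnson's rule:
Group 1 (M1≤M2, sort by M1): ['J2', 'J4', 'J6']
Group 2 (M1>M2, sort desc M2): ['J3', 'J5', 'J1']
Sequence: J2 → J4 → J6 → J3 → J5 → J1
Makespan calculation:
  J2: M1 done=6, M2 done=17
  J4: M1 done=13, M2 done=34
  J6: M1 done=28, M2 done=51
  J3: M1 done=45, M2 done=64
  J5: M1 done=53, M2 done=69
  J1: M1 done=72, M2 done=75
= Sequence: J2 → J4 → J6 → J3 → J5 → J1, Makespan: 75


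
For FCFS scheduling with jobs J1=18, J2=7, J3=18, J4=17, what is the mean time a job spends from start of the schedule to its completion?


Completion times:
  J1: completes at 18
  J2: completes at 25
  J3: completes at 43
  J4: completes at 60
Sum = 146
Average = 146/4
= 36.50


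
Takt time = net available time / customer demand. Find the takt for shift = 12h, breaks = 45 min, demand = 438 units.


Available = 12×60 - 45 = 675 min
Takt time = 675 / 438
= 1.54 min/unit


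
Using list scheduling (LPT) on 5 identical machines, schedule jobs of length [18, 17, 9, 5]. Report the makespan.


Jobs (LPT sorted): [18, 17, 9, 5]
Machines: 5
  J=18 → Machine 1 (load: 0+18=18)
  J=17 → Machine 2 (load: 0+17=17)
  J=9 → Machine 3 (load: 0+9=9)
  J=5 → Machine 4 (load: 0+5=5)
Machine loads: [18, 17, 9, 5, 0]
Makespan = max = 18 time units


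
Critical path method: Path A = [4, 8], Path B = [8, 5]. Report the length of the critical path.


Path A: 4 + 8 = 12
Path B: 8 + 5 = 13
Critical path = longest = max(12, 13)
= 13 (Path B)


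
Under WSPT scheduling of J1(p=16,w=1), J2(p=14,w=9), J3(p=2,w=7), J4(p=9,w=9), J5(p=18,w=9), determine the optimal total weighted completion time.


WSPT order (by p/w): J3 → J4 → J2 → J5 → J1
  J3: C=2, w·C=7×2=14
  J4: C=11, w·C=9×11=99
  J2: C=25, w·C=9×25=225
  J5: C=43, w·C=9×43=387
  J1: C=59, w·C=1×59=59
Σ w·C = 784
= 784


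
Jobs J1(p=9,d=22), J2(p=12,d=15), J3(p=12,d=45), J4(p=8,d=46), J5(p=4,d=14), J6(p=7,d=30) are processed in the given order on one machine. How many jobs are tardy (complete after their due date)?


Completion vs due date:
  J1: C=9, d=22 → on time
  J2: C=21, d=15 → TARDY
  J3: C=33, d=45 → on time
  J4: C=41, d=46 → on time
  J5: C=45, d=14 → TARDY
  J6: C=52, d=30 → TARDY
Tardy jobs: J2, J5, J6
Count = 3


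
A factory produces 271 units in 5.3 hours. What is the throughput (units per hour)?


Throughput = units / time
= 271 / 5.3
= 51.1 units/hour


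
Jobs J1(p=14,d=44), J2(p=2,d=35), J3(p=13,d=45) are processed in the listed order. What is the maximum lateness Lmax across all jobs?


Lateness per job (L = C - d):
  J1: C=14, d=44, L=-30
  J2: C=16, d=35, L=-19
  J3: C=29, d=45, L=-16
Lmax = max(-30, -19, -16)
= -16


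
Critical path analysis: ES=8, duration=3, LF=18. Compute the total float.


EF = ES + duration = 8 + 3 = 11
LS = LF - duration = 18 - 3 = 15
Total Float = LF - EF = 18 - 11
(or LS - ES = 15 - 8)
= 7


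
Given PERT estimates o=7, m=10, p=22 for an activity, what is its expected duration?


te = (o + 4m + p) / 6
= (7 + 4×10 + 22) / 6
= (7 + 40 + 22) / 6
= 69 / 6
= 11.50


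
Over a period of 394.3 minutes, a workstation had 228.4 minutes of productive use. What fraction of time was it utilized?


Utilization = busy / total × 100
= 228.4 / 394.3 × 100
= 57.9%


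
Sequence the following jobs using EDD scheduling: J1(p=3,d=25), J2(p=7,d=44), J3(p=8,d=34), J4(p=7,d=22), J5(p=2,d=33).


EDD: sort by earliest due date
  J4: d=22, p=7
  J1: d=25, p=3
  J5: d=33, p=2
  J3: d=34, p=8
  J2: d=44, p=7
Order: J4 → J1 → J5 → J3 → J2


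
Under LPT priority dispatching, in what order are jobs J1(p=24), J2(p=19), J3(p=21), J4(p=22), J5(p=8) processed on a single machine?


LPT: sort by longest processing time first
  J1: p=24
  J4: p=22
  J3: p=21
  J2: p=19
  J5: p=8
Order: J1 → J4 → J3 → J2 → J5


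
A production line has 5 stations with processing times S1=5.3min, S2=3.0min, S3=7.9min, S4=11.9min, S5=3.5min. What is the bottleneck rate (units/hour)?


Bottleneck = longest station time
Station times: [5.3, 3.0, 7.9, 11.9, 3.5]
Max = 11.9 min
Rate = 60 / 11.9
= 5.04 units/hour (bottleneck: 11.9min)
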